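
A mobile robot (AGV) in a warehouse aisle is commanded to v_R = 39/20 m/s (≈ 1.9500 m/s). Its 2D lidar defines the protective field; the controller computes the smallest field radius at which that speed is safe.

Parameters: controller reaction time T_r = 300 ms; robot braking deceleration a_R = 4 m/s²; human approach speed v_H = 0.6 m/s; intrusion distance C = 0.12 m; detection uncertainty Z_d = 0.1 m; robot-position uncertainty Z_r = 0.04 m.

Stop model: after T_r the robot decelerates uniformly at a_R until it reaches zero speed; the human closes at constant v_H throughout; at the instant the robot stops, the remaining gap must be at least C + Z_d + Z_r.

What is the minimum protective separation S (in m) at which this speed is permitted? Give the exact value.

T_s = v_R/a_R = (39/20)/4 = 0.4875 s
robot covers v_R·T_r = 1.9500·0.3000 = 0.5850 m before braking
braking distance = 1.9500²/(2·4.0000) = 0.4753 m
human closes 0.6000·0.7875 = 0.4725 m
residual clearance needed = 0.1200+0.1000+0.0400 = 0.2600 m
S_min ≈ 0.5850+0.4753+0.4725+0.2600  ⇒  S_min = 5737/3200 m

S_min = 5737/3200 m = 1.7928 m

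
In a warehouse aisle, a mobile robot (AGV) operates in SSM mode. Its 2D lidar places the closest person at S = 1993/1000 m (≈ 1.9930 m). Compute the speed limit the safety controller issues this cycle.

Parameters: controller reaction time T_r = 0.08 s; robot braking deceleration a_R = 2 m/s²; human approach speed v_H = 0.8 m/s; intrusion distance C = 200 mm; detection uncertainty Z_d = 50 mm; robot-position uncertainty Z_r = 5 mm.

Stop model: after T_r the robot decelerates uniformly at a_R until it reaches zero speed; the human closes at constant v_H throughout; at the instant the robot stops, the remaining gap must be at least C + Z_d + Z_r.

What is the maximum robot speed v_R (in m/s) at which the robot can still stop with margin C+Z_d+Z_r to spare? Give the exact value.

v_R_max = 9/5 m/s = 1.8000 m/s

quadratic (1/4)·v² + (12/25)·v + (-837/500) = 0
  disc = (12/25)² − 4·(1/4)·(-837/500) = 4761/2500 ; √disc = 69/50
  v_R = (−(12/25) + 69/50) / (2·(1/4)) = 9/5 m/s
check:
T_s = v_R/a_R = (9/5)/2 = 0.9000 s
robot covers v_R·T_r = 1.8000·0.0800 = 0.1440 m before braking
braking distance = 1.8000²/(2·2.0000) = 0.8100 m
human closes 0.8000·0.9800 = 0.7840 m
margins: 0.2000+0.0500+0.0050 = 0.2550 m
sum ≈ 0.1440+0.8100+0.7840+0.2550 ≈ 1.9930 m = S ✓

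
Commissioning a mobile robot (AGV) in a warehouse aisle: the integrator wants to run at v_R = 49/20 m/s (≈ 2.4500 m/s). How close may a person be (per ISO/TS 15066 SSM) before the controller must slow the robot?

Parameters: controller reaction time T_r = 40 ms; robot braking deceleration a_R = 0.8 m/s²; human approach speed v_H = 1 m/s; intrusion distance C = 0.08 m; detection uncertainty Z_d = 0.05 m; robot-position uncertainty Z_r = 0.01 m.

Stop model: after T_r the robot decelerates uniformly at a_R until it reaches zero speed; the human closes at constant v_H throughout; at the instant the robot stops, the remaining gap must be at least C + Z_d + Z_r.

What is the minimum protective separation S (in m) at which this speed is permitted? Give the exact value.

braking lasts T_s = (49/20)/(4/5) = 3.0625 s
reaction-phase robot travel = 2.4500·0.0400 = 0.0980 m
braking distance = 2.4500²/(2·0.8000) = 3.7516 m
person approaches 1.0000·(0.0400+3.0625) = 3.1025 m
C+Z_d+Z_r = 0.0800+0.0500+0.0100 = 0.1400 m
S_min ≈ 0.0980+3.7516+3.1025+0.1400  ⇒  S_min = 113473/16000 m

S_min = 113473/16000 m = 7.0921 m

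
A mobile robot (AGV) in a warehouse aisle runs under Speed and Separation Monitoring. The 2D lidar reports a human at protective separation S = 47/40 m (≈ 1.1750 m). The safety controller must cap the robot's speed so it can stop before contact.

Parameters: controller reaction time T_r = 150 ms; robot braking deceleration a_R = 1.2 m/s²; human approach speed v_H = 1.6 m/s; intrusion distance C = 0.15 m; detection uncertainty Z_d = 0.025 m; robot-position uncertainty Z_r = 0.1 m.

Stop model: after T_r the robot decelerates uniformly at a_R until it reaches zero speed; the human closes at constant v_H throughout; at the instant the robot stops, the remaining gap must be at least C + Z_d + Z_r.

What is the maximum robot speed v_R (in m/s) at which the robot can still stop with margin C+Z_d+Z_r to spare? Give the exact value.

v_R_max = 2/5 m/s = 0.4000 m/s

collect terms ⇒ (5/12)·v_R² + (89/60)·v_R + (-33/50) = 0
  disc = (89/60)² − 4·(5/12)·(-33/50) = 11881/3600 ; √disc = 109/60
  v_R = (−(89/60) + 109/60) / (2·(5/12)) = 2/5 m/s
check:
braking lasts T_s = (2/5)/(6/5) = 0.3333 s
reaction-phase robot travel = 0.4000·0.1500 = 0.0600 m
robot under decel: 0.4000²/(2·1.2000) = 0.0667 m
person approaches 1.6000·(0.1500+0.3333) = 0.7733 m
margins: 0.1500+0.0250+0.1000 = 0.2750 m
sum ≈ 0.0600+0.0667+0.7733+0.2750 ≈ 1.1750 m = S ✓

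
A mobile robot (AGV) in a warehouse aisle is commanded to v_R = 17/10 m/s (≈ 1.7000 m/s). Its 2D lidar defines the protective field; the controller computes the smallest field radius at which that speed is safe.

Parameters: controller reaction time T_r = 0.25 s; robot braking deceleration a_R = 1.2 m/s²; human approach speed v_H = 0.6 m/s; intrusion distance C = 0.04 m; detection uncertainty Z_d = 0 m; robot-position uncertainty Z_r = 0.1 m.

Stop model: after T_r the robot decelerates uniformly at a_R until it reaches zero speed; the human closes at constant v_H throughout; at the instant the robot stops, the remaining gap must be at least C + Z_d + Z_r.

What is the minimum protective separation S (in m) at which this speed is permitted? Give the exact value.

braking lasts T_s = (17/10)/(6/5) = 1.4167 s
reaction-phase robot travel = 1.7000·0.2500 = 0.4250 m
braking distance = 1.7000²/(2·1.2000) = 1.2042 m
person approaches 0.6000·(0.2500+1.4167) = 1.0000 m
C+Z_d+Z_r = 0.0400+0.0000+0.1000 = 0.1400 m
S_min ≈ 0.4250+1.2042+1.0000+0.1400  ⇒  S_min = 3323/1200 m

S_min = 3323/1200 m = 2.7692 m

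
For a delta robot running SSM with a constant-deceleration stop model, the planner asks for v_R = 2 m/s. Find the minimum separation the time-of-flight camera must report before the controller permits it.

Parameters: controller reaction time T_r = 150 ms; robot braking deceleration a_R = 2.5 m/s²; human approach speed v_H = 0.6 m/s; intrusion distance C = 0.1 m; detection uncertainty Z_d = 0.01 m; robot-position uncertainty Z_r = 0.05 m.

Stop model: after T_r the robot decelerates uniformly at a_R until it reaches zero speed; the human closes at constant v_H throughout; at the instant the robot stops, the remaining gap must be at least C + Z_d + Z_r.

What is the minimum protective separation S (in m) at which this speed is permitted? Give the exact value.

S_min = 183/100 m = 1.8300 m

stop time T_s = 2/(5/2) = 0.8000 s
reaction-phase robot travel = 2.0000·0.1500 = 0.3000 m
robot under decel: 2.0000²/(2·2.5000) = 0.8000 m
human over T_r+T_s: 0.6000·(0.1500+0.8000) = 0.5700 m
margins: 0.1000+0.0100+0.0500 = 0.1600 m
S_min ≈ 0.3000+0.8000+0.5700+0.1600  ⇒  S_min = 183/100 m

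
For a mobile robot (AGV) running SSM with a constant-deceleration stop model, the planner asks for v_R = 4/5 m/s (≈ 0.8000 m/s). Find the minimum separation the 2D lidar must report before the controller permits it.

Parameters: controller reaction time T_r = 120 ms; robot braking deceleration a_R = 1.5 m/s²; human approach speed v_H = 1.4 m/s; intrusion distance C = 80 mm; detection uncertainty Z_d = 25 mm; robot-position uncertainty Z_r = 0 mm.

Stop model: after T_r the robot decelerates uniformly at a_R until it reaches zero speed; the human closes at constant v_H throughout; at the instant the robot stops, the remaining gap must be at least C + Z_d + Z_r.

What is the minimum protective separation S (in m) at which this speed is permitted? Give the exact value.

S_min = 1329/1000 m = 1.3290 m

T_s = v_R/a_R = (4/5)/(3/2) = 0.5333 s
robot in T_r: 0.8000·0.1200 = 0.0960 m
braking distance = 0.8000²/(2·1.5000) = 0.2133 m
person approaches 1.4000·(0.1200+0.5333) = 0.9147 m
residual clearance needed = 0.0800+0.0250+0.0000 = 0.1050 m
S_min ≈ 0.0960+0.2133+0.9147+0.1050  ⇒  S_min = 1329/1000 m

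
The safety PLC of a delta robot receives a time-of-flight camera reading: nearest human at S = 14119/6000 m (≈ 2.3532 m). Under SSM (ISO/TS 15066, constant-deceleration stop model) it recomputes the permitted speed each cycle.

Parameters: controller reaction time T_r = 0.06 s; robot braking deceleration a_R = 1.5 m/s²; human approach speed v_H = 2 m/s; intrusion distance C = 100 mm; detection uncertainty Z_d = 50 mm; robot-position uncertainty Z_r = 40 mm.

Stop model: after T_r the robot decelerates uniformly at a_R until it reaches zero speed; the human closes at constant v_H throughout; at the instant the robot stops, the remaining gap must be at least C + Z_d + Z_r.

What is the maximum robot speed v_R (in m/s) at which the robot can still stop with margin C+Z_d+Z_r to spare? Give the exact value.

quadratic (1/3)·v² + (209/150)·v + (-12259/6000) = 0
  disc = (209/150)² − 4·(1/3)·(-12259/6000) = 2916/625 ; √disc = 54/25
  v_R = (−(209/150) + 54/25) / (2·(1/3)) = 23/20 m/s
check:
T_s = v_R/a_R = (23/20)/(3/2) = 0.7667 s
robot covers v_R·T_r = 1.1500·0.0600 = 0.0690 m before braking
robot covers 1.1500·0.7667 − ½·1.5000·0.7667² = 0.4408 m while stopping
human closes 2.0000·0.8267 = 1.6533 m
margins: 0.1000+0.0500+0.0400 = 0.1900 m
sum ≈ 0.0690+0.4408+1.6533+0.1900 ≈ 2.3532 m = S ✓

v_R_max = 23/20 m/s = 1.1500 m/s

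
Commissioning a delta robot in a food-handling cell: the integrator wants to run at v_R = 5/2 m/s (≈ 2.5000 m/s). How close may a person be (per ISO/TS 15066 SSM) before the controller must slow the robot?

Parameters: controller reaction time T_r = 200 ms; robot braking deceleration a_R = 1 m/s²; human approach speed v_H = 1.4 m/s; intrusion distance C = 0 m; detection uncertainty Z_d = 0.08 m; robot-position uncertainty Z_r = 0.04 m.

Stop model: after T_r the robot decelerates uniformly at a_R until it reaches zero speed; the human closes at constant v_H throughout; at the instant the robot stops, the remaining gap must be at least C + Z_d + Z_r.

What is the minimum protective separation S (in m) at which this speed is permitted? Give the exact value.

S_min = 301/40 m = 7.5250 m

T_s = v_R/a_R = (5/2)/1 = 2.5000 s
robot covers v_R·T_r = 2.5000·0.2000 = 0.5000 m before braking
robot covers 2.5000·2.5000 − ½·1.0000·2.5000² = 3.1250 m while stopping
human closes 1.4000·2.7000 = 3.7800 m
residual clearance needed = 0.0000+0.0800+0.0400 = 0.1200 m
S_min ≈ 0.5000+3.1250+3.7800+0.1200  ⇒  S_min = 301/40 m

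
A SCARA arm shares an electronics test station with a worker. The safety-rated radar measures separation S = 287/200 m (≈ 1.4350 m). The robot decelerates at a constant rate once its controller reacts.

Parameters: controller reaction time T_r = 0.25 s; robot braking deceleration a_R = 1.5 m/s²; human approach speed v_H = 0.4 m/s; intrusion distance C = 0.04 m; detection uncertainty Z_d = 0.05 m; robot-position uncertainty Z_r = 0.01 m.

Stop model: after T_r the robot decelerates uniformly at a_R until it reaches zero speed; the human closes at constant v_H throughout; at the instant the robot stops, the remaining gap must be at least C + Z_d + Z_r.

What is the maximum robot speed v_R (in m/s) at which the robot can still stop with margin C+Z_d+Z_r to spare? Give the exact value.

v_R_max = 13/10 m/s = 1.3000 m/s

at the boundary: (1/3)·v² + (31/60)·v + (-247/200) = 0
  disc = (31/60)² − 4·(1/3)·(-247/200) = 6889/3600 ; √disc = 83/60
  v_R = (−(31/60) + 83/60) / (2·(1/3)) = 13/10 m/s
check:
stop time T_s = (13/10)/(3/2) = 0.8667 s
reaction-phase robot travel = 1.3000·0.2500 = 0.3250 m
robot covers 1.3000·0.8667 − ½·1.5000·0.8667² = 0.5633 m while stopping
human over T_r+T_s: 0.4000·(0.2500+0.8667) = 0.4467 m
C+Z_d+Z_r = 0.0400+0.0500+0.0100 = 0.1000 m
sum ≈ 0.3250+0.5633+0.4467+0.1000 ≈ 1.4350 m = S ✓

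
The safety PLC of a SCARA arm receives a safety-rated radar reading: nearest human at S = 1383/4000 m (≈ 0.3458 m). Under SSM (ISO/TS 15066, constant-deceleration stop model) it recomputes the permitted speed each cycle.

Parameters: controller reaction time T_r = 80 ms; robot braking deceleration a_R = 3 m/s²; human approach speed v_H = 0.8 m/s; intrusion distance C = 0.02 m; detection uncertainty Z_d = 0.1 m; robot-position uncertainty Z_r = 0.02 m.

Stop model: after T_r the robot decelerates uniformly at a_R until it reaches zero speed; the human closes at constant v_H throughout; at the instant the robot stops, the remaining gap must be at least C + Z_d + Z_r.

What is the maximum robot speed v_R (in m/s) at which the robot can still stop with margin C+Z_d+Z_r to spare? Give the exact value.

v_R_max = 7/20 m/s = 0.3500 m/s

collect terms ⇒ (1/6)·v_R² + (26/75)·v_R + (-567/4000) = 0
  disc = (26/75)² − 4·(1/6)·(-567/4000) = 19321/90000 ; √disc = 139/300
  v_R = (−(26/75) + 139/300) / (2·(1/6)) = 7/20 m/s
check:
T_s = v_R/a_R = (7/20)/3 = 0.1167 s
reaction-phase robot travel = 0.3500·0.0800 = 0.0280 m
robot covers 0.3500·0.1167 − ½·3.0000·0.1167² = 0.0204 m while stopping
human closes 0.8000·0.1967 = 0.1573 m
C+Z_d+Z_r = 0.0200+0.1000+0.0200 = 0.1400 m
sum ≈ 0.0280+0.0204+0.1573+0.1400 ≈ 0.3458 m = S ✓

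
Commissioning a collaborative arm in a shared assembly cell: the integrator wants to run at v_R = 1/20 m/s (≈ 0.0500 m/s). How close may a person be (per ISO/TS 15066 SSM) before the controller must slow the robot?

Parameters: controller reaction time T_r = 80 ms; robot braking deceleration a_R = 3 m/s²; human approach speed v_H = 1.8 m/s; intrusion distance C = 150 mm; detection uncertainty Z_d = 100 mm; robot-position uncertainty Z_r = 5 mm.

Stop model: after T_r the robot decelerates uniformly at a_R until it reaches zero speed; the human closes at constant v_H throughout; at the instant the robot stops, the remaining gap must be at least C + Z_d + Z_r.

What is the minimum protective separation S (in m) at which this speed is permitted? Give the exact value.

S_min = 5201/12000 m = 0.4334 m

braking lasts T_s = (1/20)/3 = 0.0167 s
reaction-phase robot travel = 0.0500·0.0800 = 0.0040 m
robot covers 0.0500·0.0167 − ½·3.0000·0.0167² = 0.0004 m while stopping
human over T_r+T_s: 1.8000·(0.0800+0.0167) = 0.1740 m
C+Z_d+Z_r = 0.1500+0.1000+0.0050 = 0.2550 m
S_min ≈ 0.0040+0.0004+0.1740+0.2550  ⇒  S_min = 5201/12000 m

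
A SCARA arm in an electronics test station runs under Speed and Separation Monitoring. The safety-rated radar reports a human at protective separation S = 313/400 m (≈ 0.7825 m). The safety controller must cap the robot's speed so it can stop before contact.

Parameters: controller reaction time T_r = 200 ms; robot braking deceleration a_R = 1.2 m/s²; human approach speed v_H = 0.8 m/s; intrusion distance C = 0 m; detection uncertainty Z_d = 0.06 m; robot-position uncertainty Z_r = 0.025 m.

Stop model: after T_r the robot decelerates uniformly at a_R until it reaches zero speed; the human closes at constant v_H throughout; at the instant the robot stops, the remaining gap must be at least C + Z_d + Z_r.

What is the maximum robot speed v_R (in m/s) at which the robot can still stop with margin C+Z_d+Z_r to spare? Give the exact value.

v_R_max = 1/2 m/s = 0.5000 m/s

at the boundary: (5/12)·v² + (13/15)·v + (-43/80) = 0
  disc = (13/15)² − 4·(5/12)·(-43/80) = 5929/3600 ; √disc = 77/60
  v_R = (−(13/15) + 77/60) / (2·(5/12)) = 1/2 m/s
check:
T_s = v_R/a_R = (1/2)/(6/5) = 0.4167 s
robot in T_r: 0.5000·0.2000 = 0.1000 m
robot covers 0.5000·0.4167 − ½·1.2000·0.4167² = 0.1042 m while stopping
person approaches 0.8000·(0.2000+0.4167) = 0.4933 m
residual clearance needed = 0.0000+0.0600+0.0250 = 0.0850 m
sum ≈ 0.1000+0.1042+0.4933+0.0850 ≈ 0.7825 m = S ✓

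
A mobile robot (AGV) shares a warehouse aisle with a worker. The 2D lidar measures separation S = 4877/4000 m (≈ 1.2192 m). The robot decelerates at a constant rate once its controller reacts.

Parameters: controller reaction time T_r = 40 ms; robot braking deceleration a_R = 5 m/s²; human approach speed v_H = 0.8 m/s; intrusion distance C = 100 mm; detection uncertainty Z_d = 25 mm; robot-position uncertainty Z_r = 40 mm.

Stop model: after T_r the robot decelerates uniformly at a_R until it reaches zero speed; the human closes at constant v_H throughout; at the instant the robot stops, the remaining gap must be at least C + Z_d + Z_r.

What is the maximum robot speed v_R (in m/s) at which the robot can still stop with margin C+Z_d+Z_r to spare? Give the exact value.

at the boundary: (1/10)·v² + (1/5)·v + (-4089/4000) = 0
  disc = (1/5)² − 4·(1/10)·(-4089/4000) = 4489/10000 ; √disc = 67/100
  v_R = (−(1/5) + 67/100) / (2·(1/10)) = 47/20 m/s
check:
stop time T_s = (47/20)/5 = 0.4700 s
robot covers v_R·T_r = 2.3500·0.0400 = 0.0940 m before braking
robot covers 2.3500·0.4700 − ½·5.0000·0.4700² = 0.5523 m while stopping
person approaches 0.8000·(0.0400+0.4700) = 0.4080 m
C+Z_d+Z_r = 0.1000+0.0250+0.0400 = 0.1650 m
sum ≈ 0.0940+0.5523+0.4080+0.1650 ≈ 1.2192 m = S ✓

v_R_max = 47/20 m/s = 2.3500 m/s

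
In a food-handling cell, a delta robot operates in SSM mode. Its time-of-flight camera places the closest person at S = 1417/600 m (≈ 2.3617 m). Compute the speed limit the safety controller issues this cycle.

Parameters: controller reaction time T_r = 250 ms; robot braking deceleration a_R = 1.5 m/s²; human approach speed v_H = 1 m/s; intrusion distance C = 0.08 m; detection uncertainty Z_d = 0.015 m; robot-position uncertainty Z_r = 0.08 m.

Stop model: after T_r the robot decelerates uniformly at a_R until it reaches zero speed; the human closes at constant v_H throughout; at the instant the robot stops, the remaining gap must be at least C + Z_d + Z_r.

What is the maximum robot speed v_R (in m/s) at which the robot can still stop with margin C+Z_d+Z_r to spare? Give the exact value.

collect terms ⇒ (1/3)·v_R² + (11/12)·v_R + (-581/300) = 0
  disc = (11/12)² − 4·(1/3)·(-581/300) = 1369/400 ; √disc = 37/20
  v_R = (−(11/12) + 37/20) / (2·(1/3)) = 7/5 m/s
check:
braking lasts T_s = (7/5)/(3/2) = 0.9333 s
robot covers v_R·T_r = 1.4000·0.2500 = 0.3500 m before braking
robot under decel: 1.4000²/(2·1.5000) = 0.6533 m
person approaches 1.0000·(0.2500+0.9333) = 1.1833 m
margins: 0.0800+0.0150+0.0800 = 0.1750 m
sum ≈ 0.3500+0.6533+1.1833+0.1750 ≈ 2.3617 m = S ✓

v_R_max = 7/5 m/s = 1.4000 m/s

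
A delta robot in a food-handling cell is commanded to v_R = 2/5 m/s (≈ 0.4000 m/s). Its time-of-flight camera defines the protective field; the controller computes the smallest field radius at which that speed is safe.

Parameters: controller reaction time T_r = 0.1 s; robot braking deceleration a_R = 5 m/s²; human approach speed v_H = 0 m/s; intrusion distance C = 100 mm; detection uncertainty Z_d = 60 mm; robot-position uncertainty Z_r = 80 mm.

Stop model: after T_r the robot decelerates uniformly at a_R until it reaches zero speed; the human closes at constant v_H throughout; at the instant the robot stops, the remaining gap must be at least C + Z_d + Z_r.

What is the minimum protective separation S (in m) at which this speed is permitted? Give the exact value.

T_s = v_R/a_R = (2/5)/5 = 0.0800 s
reaction-phase robot travel = 0.4000·0.1000 = 0.0400 m
braking distance = 0.4000²/(2·5.0000) = 0.0160 m
person approaches 0.0000·(0.1000+0.0800) = 0.0000 m
C+Z_d+Z_r = 0.1000+0.0600+0.0800 = 0.2400 m
S_min ≈ 0.0400+0.0160+0.0000+0.2400  ⇒  S_min = 37/125 m

S_min = 37/125 m = 0.2960 m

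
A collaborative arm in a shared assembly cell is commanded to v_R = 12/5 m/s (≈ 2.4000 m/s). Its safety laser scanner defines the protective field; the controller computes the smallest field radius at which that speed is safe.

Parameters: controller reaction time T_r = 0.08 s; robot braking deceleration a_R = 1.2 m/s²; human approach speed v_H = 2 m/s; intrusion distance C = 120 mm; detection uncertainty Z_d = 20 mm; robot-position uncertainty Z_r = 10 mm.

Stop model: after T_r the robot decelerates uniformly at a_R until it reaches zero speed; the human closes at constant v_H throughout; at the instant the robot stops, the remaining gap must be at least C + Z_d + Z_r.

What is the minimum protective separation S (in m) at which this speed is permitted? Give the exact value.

S_min = 3451/500 m = 6.9020 m

braking lasts T_s = (12/5)/(6/5) = 2.0000 s
reaction-phase robot travel = 2.4000·0.0800 = 0.1920 m
robot covers 2.4000·2.0000 − ½·1.2000·2.0000² = 2.4000 m while stopping
person approaches 2.0000·(0.0800+2.0000) = 4.1600 m
margins: 0.1200+0.0200+0.0100 = 0.1500 m
S_min ≈ 0.1920+2.4000+4.1600+0.1500  ⇒  S_min = 3451/500 m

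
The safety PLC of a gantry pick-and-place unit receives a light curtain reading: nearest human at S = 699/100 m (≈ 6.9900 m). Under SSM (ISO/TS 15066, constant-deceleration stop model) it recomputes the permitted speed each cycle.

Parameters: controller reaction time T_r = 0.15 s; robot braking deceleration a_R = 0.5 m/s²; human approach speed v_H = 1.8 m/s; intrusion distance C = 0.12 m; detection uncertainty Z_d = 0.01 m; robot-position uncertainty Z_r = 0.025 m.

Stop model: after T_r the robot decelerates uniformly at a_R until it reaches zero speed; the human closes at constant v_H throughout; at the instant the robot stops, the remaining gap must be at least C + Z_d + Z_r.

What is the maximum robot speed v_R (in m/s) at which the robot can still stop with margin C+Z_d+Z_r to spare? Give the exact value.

collect terms ⇒ (1)·v_R² + (15/4)·v_R + (-1313/200) = 0
  disc = (15/4)² − 4·(1)·(-1313/200) = 16129/400 ; √disc = 127/20
  v_R = (−(15/4) + 127/20) / (2·(1)) = 13/10 m/s
check:
braking lasts T_s = (13/10)/(1/2) = 2.6000 s
reaction-phase robot travel = 1.3000·0.1500 = 0.1950 m
braking distance = 1.3000²/(2·0.5000) = 1.6900 m
person approaches 1.8000·(0.1500+2.6000) = 4.9500 m
C+Z_d+Z_r = 0.1200+0.0100+0.0250 = 0.1550 m
sum ≈ 0.1950+1.6900+4.9500+0.1550 ≈ 6.9900 m = S ✓

v_R_max = 13/10 m/s = 1.3000 m/s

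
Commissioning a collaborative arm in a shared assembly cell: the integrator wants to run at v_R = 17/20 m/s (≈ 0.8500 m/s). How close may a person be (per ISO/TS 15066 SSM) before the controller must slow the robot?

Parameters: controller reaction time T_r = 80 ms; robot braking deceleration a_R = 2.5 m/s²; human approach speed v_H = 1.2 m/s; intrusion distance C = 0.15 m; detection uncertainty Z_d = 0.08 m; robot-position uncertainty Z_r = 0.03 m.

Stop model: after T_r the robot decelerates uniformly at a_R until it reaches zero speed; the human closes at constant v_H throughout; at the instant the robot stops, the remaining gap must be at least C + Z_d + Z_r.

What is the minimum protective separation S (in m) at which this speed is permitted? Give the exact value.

S_min = 1953/2000 m = 0.9765 m

braking lasts T_s = (17/20)/(5/2) = 0.3400 s
robot covers v_R·T_r = 0.8500·0.0800 = 0.0680 m before braking
robot under decel: 0.8500²/(2·2.5000) = 0.1445 m
human closes 1.2000·0.4200 = 0.5040 m
residual clearance needed = 0.1500+0.0800+0.0300 = 0.2600 m
S_min ≈ 0.0680+0.1445+0.5040+0.2600  ⇒  S_min = 1953/2000 m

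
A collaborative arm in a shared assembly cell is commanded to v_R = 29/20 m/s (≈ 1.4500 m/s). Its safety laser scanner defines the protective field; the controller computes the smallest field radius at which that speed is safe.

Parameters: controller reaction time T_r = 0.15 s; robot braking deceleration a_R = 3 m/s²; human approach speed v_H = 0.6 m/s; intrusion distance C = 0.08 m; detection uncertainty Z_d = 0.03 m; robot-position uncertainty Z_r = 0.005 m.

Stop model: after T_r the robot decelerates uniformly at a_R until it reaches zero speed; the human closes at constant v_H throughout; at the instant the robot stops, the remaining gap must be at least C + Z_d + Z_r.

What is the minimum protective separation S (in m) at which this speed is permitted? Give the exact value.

T_s = v_R/a_R = (29/20)/3 = 0.4833 s
reaction-phase robot travel = 1.4500·0.1500 = 0.2175 m
braking distance = 1.4500²/(2·3.0000) = 0.3504 m
human over T_r+T_s: 0.6000·(0.1500+0.4833) = 0.3800 m
C+Z_d+Z_r = 0.0800+0.0300+0.0050 = 0.1150 m
S_min ≈ 0.2175+0.3504+0.3800+0.1150  ⇒  S_min = 2551/2400 m

S_min = 2551/2400 m = 1.0629 m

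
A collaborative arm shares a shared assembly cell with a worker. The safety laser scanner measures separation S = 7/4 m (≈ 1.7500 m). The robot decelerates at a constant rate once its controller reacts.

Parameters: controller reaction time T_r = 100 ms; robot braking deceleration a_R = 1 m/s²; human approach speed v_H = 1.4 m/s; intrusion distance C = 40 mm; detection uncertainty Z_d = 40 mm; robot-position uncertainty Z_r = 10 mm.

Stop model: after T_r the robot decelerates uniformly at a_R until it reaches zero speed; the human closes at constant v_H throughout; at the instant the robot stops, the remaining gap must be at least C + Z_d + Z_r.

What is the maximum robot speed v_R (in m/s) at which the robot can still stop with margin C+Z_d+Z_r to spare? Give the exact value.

at the boundary: (1/2)·v² + (3/2)·v + (-38/25) = 0
  disc = (3/2)² − 4·(1/2)·(-38/25) = 529/100 ; √disc = 23/10
  v_R = (−(3/2) + 23/10) / (2·(1/2)) = 4/5 m/s
check:
stop time T_s = (4/5)/1 = 0.8000 s
reaction-phase robot travel = 0.8000·0.1000 = 0.0800 m
robot covers 0.8000·0.8000 − ½·1.0000·0.8000² = 0.3200 m while stopping
human over T_r+T_s: 1.4000·(0.1000+0.8000) = 1.2600 m
residual clearance needed = 0.0400+0.0400+0.0100 = 0.0900 m
sum ≈ 0.0800+0.3200+1.2600+0.0900 ≈ 1.7500 m = S ✓

v_R_max = 4/5 m/s = 0.8000 m/s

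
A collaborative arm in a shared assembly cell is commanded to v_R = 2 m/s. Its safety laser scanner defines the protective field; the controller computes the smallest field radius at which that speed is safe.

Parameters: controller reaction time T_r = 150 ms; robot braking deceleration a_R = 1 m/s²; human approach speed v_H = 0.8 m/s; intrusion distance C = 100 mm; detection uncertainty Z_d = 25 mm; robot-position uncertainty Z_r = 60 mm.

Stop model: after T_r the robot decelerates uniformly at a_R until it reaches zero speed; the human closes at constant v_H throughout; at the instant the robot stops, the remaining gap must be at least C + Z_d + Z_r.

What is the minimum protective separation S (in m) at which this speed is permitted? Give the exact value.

S_min = 841/200 m = 4.2050 m

braking lasts T_s = 2/1 = 2.0000 s
robot in T_r: 2.0000·0.1500 = 0.3000 m
braking distance = 2.0000²/(2·1.0000) = 2.0000 m
human closes 0.8000·2.1500 = 1.7200 m
C+Z_d+Z_r = 0.1000+0.0250+0.0600 = 0.1850 m
S_min ≈ 0.3000+2.0000+1.7200+0.1850  ⇒  S_min = 841/200 m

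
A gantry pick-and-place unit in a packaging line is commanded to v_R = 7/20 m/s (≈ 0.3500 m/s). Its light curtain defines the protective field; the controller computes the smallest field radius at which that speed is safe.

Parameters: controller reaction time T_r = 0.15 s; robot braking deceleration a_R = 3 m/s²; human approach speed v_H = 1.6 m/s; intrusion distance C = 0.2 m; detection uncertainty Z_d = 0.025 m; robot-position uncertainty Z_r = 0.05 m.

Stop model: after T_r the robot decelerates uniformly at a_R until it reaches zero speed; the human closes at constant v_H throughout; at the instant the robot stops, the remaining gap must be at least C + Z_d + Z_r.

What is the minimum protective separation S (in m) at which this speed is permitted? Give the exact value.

braking lasts T_s = (7/20)/3 = 0.1167 s
reaction-phase robot travel = 0.3500·0.1500 = 0.0525 m
robot covers 0.3500·0.1167 − ½·3.0000·0.1167² = 0.0204 m while stopping
human closes 1.6000·0.2667 = 0.4267 m
residual clearance needed = 0.2000+0.0250+0.0500 = 0.2750 m
S_min ≈ 0.0525+0.0204+0.4267+0.2750  ⇒  S_min = 1859/2400 m

S_min = 1859/2400 m = 0.7746 m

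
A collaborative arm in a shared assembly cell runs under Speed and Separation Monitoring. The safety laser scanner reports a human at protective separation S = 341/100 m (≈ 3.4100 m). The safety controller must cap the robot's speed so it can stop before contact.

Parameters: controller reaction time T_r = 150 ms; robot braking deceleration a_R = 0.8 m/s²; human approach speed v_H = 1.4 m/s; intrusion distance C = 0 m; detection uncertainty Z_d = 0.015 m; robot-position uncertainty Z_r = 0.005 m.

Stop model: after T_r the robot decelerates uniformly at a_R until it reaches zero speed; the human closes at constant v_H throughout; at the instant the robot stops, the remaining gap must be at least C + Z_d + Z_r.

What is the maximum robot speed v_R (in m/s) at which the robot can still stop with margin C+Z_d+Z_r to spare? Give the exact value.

v_R_max = 6/5 m/s = 1.2000 m/s

collect terms ⇒ (5/8)·v_R² + (19/10)·v_R + (-159/50) = 0
  disc = (19/10)² − 4·(5/8)·(-159/50) = 289/25 ; √disc = 17/5
  v_R = (−(19/10) + 17/5) / (2·(5/8)) = 6/5 m/s
check:
T_s = v_R/a_R = (6/5)/(4/5) = 1.5000 s
robot covers v_R·T_r = 1.2000·0.1500 = 0.1800 m before braking
robot covers 1.2000·1.5000 − ½·0.8000·1.5000² = 0.9000 m while stopping
human over T_r+T_s: 1.4000·(0.1500+1.5000) = 2.3100 m
margins: 0.0000+0.0150+0.0050 = 0.0200 m
sum ≈ 0.1800+0.9000+2.3100+0.0200 ≈ 3.4100 m = S ✓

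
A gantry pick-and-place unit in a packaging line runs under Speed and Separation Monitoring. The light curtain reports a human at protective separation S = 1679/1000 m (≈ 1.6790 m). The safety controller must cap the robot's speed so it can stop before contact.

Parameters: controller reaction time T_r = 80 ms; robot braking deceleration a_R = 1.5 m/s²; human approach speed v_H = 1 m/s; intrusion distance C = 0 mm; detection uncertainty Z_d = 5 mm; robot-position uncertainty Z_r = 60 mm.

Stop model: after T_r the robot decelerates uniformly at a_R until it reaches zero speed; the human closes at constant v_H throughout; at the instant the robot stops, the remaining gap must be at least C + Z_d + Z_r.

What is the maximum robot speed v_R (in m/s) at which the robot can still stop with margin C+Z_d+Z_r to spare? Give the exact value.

v_R_max = 13/10 m/s = 1.3000 m/s

quadratic (1/3)·v² + (56/75)·v + (-767/500) = 0
  disc = (56/75)² − 4·(1/3)·(-767/500) = 14641/5625 ; √disc = 121/75
  v_R = (−(56/75) + 121/75) / (2·(1/3)) = 13/10 m/s
check:
T_s = v_R/a_R = (13/10)/(3/2) = 0.8667 s
robot in T_r: 1.3000·0.0800 = 0.1040 m
robot under decel: 1.3000²/(2·1.5000) = 0.5633 m
human over T_r+T_s: 1.0000·(0.0800+0.8667) = 0.9467 m
C+Z_d+Z_r = 0.0000+0.0050+0.0600 = 0.0650 m
sum ≈ 0.1040+0.5633+0.9467+0.0650 ≈ 1.6790 m = S ✓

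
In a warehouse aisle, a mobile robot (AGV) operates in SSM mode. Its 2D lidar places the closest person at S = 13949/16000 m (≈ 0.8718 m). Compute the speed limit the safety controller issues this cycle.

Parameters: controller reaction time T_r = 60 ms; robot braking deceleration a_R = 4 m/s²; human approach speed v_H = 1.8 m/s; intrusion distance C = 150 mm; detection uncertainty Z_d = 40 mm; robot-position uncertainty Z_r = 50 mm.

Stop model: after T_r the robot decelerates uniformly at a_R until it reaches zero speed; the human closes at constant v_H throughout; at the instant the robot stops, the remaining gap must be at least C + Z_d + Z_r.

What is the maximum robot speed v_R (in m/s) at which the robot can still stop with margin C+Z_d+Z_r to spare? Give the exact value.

v_R_max = 17/20 m/s = 0.8500 m/s

quadratic (1/8)·v² + (51/100)·v + (-8381/16000) = 0
  disc = (51/100)² − 4·(1/8)·(-8381/16000) = 83521/160000 ; √disc = 289/400
  v_R = (−(51/100) + 289/400) / (2·(1/8)) = 17/20 m/s
check:
braking lasts T_s = (17/20)/4 = 0.2125 s
robot in T_r: 0.8500·0.0600 = 0.0510 m
robot covers 0.8500·0.2125 − ½·4.0000·0.2125² = 0.0903 m while stopping
human over T_r+T_s: 1.8000·(0.0600+0.2125) = 0.4905 m
margins: 0.1500+0.0400+0.0500 = 0.2400 m
sum ≈ 0.0510+0.0903+0.4905+0.2400 ≈ 0.8718 m = S ✓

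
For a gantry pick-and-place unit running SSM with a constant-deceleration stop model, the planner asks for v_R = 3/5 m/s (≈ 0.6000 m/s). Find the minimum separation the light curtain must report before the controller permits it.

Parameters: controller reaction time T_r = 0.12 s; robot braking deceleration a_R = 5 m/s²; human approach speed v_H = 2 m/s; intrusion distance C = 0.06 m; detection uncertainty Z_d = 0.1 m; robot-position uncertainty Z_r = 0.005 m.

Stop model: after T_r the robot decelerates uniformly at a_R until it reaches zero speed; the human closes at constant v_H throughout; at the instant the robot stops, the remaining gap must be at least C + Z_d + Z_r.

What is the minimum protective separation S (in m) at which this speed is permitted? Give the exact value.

stop time T_s = (3/5)/5 = 0.1200 s
robot covers v_R·T_r = 0.6000·0.1200 = 0.0720 m before braking
robot covers 0.6000·0.1200 − ½·5.0000·0.1200² = 0.0360 m while stopping
human closes 2.0000·0.2400 = 0.4800 m
residual clearance needed = 0.0600+0.1000+0.0050 = 0.1650 m
S_min ≈ 0.0720+0.0360+0.4800+0.1650  ⇒  S_min = 753/1000 m

S_min = 753/1000 m = 0.7530 m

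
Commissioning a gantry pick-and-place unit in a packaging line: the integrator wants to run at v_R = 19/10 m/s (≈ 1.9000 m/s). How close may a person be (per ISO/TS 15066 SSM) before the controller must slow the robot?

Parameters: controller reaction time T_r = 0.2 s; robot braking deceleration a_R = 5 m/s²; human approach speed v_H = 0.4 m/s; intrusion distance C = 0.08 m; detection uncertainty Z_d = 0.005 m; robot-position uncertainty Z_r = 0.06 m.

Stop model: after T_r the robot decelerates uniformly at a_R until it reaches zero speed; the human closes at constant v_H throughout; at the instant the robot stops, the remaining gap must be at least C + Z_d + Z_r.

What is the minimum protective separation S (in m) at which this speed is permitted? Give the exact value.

stop time T_s = (19/10)/5 = 0.3800 s
reaction-phase robot travel = 1.9000·0.2000 = 0.3800 m
robot covers 1.9000·0.3800 − ½·5.0000·0.3800² = 0.3610 m while stopping
human over T_r+T_s: 0.4000·(0.2000+0.3800) = 0.2320 m
residual clearance needed = 0.0800+0.0050+0.0600 = 0.1450 m
S_min ≈ 0.3800+0.3610+0.2320+0.1450  ⇒  S_min = 559/500 m

S_min = 559/500 m = 1.1180 m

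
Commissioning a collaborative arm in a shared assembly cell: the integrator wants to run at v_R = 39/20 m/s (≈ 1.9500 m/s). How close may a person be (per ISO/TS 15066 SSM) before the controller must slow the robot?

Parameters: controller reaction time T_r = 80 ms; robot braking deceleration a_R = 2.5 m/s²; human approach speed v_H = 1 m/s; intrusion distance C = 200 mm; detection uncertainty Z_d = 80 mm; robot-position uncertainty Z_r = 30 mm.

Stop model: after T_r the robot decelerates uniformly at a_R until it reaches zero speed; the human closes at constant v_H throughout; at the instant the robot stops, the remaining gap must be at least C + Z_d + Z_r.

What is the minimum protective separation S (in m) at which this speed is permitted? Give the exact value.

S_min = 4173/2000 m = 2.0865 m

braking lasts T_s = (39/20)/(5/2) = 0.7800 s
robot covers v_R·T_r = 1.9500·0.0800 = 0.1560 m before braking
braking distance = 1.9500²/(2·2.5000) = 0.7605 m
human over T_r+T_s: 1.0000·(0.0800+0.7800) = 0.8600 m
residual clearance needed = 0.2000+0.0800+0.0300 = 0.3100 m
S_min ≈ 0.1560+0.7605+0.8600+0.3100  ⇒  S_min = 4173/2000 m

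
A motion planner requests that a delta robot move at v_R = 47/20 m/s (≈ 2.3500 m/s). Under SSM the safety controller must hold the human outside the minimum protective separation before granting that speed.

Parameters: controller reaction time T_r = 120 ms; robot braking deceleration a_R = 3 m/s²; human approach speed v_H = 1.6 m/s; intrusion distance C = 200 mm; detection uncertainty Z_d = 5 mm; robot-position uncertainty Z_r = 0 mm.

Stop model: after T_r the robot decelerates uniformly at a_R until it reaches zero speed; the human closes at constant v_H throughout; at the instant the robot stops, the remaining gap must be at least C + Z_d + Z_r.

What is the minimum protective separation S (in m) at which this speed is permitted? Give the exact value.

stop time T_s = (47/20)/3 = 0.7833 s
robot covers v_R·T_r = 2.3500·0.1200 = 0.2820 m before braking
robot under decel: 2.3500²/(2·3.0000) = 0.9204 m
human closes 1.6000·0.9033 = 1.4453 m
residual clearance needed = 0.2000+0.0050+0.0000 = 0.2050 m
S_min ≈ 0.2820+0.9204+1.4453+0.2050  ⇒  S_min = 11411/4000 m

S_min = 11411/4000 m = 2.8527 m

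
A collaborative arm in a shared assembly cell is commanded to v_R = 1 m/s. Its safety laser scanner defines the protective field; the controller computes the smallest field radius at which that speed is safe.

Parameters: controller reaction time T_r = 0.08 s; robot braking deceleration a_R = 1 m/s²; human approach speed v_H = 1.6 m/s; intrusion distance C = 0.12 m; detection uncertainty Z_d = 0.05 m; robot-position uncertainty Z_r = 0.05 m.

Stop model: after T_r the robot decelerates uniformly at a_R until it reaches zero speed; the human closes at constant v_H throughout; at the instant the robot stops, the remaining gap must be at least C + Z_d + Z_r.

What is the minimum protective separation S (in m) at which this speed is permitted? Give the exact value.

S_min = 316/125 m = 2.5280 m

stop time T_s = 1/1 = 1.0000 s
robot covers v_R·T_r = 1.0000·0.0800 = 0.0800 m before braking
robot under decel: 1.0000²/(2·1.0000) = 0.5000 m
person approaches 1.6000·(0.0800+1.0000) = 1.7280 m
C+Z_d+Z_r = 0.1200+0.0500+0.0500 = 0.2200 m
S_min ≈ 0.0800+0.5000+1.7280+0.2200  ⇒  S_min = 316/125 m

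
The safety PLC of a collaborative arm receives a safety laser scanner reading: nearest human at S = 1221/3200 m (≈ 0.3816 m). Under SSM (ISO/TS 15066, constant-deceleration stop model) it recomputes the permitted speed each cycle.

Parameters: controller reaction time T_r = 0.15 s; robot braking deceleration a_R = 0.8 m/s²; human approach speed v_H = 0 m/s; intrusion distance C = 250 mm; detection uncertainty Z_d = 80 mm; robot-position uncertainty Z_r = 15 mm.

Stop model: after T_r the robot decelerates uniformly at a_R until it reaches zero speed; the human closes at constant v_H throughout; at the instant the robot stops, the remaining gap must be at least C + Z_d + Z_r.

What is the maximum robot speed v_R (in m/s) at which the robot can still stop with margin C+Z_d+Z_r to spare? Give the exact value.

collect terms ⇒ (5/8)·v_R² + (3/20)·v_R + (-117/3200) = 0
  disc = (3/20)² − 4·(5/8)·(-117/3200) = 729/6400 ; √disc = 27/80
  v_R = (−(3/20) + 27/80) / (2·(5/8)) = 3/20 m/s
check:
braking lasts T_s = (3/20)/(4/5) = 0.1875 s
robot in T_r: 0.1500·0.1500 = 0.0225 m
braking distance = 0.1500²/(2·0.8000) = 0.0141 m
person approaches 0.0000·(0.1500+0.1875) = 0.0000 m
residual clearance needed = 0.2500+0.0800+0.0150 = 0.3450 m
sum ≈ 0.0225+0.0141+0.0000+0.3450 ≈ 0.3816 m = S ✓

v_R_max = 3/20 m/s = 0.1500 m/s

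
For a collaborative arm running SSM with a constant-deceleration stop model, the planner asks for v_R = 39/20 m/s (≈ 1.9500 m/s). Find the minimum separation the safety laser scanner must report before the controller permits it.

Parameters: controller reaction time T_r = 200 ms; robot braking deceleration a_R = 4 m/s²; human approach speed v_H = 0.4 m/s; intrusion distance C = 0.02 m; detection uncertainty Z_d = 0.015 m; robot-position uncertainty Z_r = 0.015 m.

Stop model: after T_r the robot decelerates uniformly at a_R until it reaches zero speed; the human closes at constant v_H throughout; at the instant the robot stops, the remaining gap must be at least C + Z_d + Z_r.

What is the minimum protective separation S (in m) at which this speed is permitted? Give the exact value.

S_min = 3809/3200 m = 1.1903 m

stop time T_s = (39/20)/4 = 0.4875 s
robot covers v_R·T_r = 1.9500·0.2000 = 0.3900 m before braking
braking distance = 1.9500²/(2·4.0000) = 0.4753 m
human closes 0.4000·0.6875 = 0.2750 m
residual clearance needed = 0.0200+0.0150+0.0150 = 0.0500 m
S_min ≈ 0.3900+0.4753+0.2750+0.0500  ⇒  S_min = 3809/3200 m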